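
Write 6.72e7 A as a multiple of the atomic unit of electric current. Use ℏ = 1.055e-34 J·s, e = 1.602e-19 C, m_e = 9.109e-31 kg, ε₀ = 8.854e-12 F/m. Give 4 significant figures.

atomic unit of electric current: I_au = e E_h/ℏ = m_e e⁵/((4πε₀)²ℏ³) = 6.612e-3 A.
6.72e7 / 6.612e-3 = 1.016e10

1.016e10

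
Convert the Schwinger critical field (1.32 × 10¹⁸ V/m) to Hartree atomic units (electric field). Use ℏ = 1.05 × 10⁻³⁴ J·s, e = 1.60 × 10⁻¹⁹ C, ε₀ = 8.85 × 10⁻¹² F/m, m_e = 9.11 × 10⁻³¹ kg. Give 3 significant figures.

2.54 × 10⁶

atomic unit of electric field: E_au = E_h/(e a₀) = m_e²e⁵/((4πε₀)³ℏ⁴) = 5.20 × 10¹¹ V/m.
1.32 × 10¹⁸ / 5.20 × 10¹¹ = 2.54 × 10⁶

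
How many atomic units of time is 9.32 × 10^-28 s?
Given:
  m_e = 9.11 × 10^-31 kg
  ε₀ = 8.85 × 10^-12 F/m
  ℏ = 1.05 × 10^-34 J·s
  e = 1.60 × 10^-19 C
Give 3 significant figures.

3.89 × 10^-11

atomic unit of time: τ_au = (4πε₀)²ℏ³/(m_e e⁴) = 2.40 × 10^-17 s.
9.32 × 10^-28 / 2.40 × 10^-17 = 3.89 × 10^-11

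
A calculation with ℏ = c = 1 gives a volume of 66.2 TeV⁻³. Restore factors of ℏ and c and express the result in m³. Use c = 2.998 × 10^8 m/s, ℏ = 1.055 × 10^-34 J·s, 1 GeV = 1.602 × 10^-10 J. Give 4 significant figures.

Volume is [L]³ = [E]⁻³·(ℏc)³.
1 GeV⁻³ → (ℏc)³ × (1 GeV in J)⁻³ = 7.696 × 10^-48 m³.
Convert the energy scale: 66.2 TeV⁻³ = 6.62 × 10^-8 GeV⁻³.
Result: 6.62 × 10^-8 × 7.696 × 10^-48 = 5.095 × 10^-55 m³.

5.095 × 10^-55 m³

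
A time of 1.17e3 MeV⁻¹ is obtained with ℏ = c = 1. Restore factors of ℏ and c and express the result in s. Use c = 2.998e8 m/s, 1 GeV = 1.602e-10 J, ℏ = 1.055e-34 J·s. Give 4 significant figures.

7.705e-19 s

A time is [E]⁻¹ in ℏ=c=1; restore one factor of ℏ.
1 GeV⁻¹ → ℏ × (1 GeV in J)⁻¹ = 6.586e-25 s.
Convert the energy scale: 1.17e3 MeV⁻¹ = 1.17e6 GeV⁻¹.
Result: 1.17e6 × 6.586e-25 = 7.705e-19 s.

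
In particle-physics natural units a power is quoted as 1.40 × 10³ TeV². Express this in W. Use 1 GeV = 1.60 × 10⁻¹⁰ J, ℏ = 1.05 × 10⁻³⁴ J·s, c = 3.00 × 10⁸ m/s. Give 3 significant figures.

3.41 × 10²³ W

Power is [E]/[T] = [E]²/ℏ.
1 GeV² → 1/ℏ × (1 GeV in J)² = 2.44 × 10¹⁴ W.
Convert the energy scale: 1.40 × 10³ TeV² = 1.40 × 10⁹ GeV².
Result: 1.40 × 10⁹ × 2.44 × 10¹⁴ = 3.41 × 10²³ W.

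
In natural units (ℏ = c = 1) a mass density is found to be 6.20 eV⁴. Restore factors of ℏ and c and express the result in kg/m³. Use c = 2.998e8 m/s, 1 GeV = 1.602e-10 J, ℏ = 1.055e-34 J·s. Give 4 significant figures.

Mass density is [E]/(c²[L]³) = [E]⁴/(ℏ³c⁵).
1 GeV⁴ → 1/(ℏ³c⁵) × (1 GeV in J)⁴ = 2.316e20 kg/m³.
Convert the energy scale: 6.20 eV⁴ = 6.20e-36 GeV⁴.
Result: 6.20e-36 × 2.316e20 = 1.436e-15 kg/m³.

1.436e-15 kg/m³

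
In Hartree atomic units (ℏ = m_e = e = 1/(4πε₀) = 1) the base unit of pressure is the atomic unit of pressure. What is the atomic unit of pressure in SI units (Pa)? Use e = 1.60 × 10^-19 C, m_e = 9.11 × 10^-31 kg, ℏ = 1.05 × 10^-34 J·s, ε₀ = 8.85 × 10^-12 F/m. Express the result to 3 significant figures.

3.01 × 10^13 Pa

P_au = E_h/a₀³ = m_e⁴e¹⁰/((4πε₀)⁵ℏ⁸)
E_h = 4.38 × 10^-18 J
a₀ = 5.26 × 10^-11 m
E_h/a₀³ = 3.01 × 10^13 Pa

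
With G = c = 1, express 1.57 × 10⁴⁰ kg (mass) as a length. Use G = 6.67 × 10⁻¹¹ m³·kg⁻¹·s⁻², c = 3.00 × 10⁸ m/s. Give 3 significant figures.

1.16 × 10¹³ m

In G = c = 1 units mass has dimensions of length; the conversion factor is G/c².
1.57 × 10⁴⁰ kg × (G/c²) = 1.16 × 10¹³ m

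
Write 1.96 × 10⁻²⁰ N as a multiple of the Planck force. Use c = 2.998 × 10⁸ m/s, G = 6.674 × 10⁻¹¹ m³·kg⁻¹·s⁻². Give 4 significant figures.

Planck force: F_P = c⁴/G = 1.210 × 10⁴⁴ N.
1.96 × 10⁻²⁰ / 1.210 × 10⁴⁴ = 1.619 × 10⁻⁶⁴

1.619 × 10⁻⁶⁴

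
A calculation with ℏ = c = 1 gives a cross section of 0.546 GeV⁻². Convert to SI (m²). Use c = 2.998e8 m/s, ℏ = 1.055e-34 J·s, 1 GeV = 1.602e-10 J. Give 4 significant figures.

Area is [L]² = [E]⁻²·(ℏc)²; restore (ℏc)².
1 GeV⁻² → (ℏc)² × (1 GeV in J)⁻² = 3.898e-32 m².
Result: 0.546 × 3.898e-32 = 2.128e-32 m².

2.128e-32 m²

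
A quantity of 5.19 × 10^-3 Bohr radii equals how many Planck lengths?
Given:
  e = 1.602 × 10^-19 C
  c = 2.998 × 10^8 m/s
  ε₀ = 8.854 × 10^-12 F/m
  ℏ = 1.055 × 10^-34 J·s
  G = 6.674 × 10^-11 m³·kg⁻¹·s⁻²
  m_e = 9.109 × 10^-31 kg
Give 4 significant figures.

1.701 × 10^22

Bohr radius: a₀ = 4πε₀ℏ²/(m_e e²) = 5.297 × 10^-11 m
Planck length: ℓ_P = √(ℏG/c³) = 1.616 × 10^-35 m
5.19 × 10^-3 × 5.297 × 10^-11 / 1.616 × 10^-35 = 1.701 × 10^22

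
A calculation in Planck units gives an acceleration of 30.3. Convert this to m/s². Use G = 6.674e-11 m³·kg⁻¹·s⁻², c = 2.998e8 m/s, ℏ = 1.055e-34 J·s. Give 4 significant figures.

One Planck acceleration: a_P = √(c⁷/(ℏG)) = 5.560e51 m/s².
30.3 × 5.560e51 m/s² = 1.685e53 m/s²

1.685e53 m/s²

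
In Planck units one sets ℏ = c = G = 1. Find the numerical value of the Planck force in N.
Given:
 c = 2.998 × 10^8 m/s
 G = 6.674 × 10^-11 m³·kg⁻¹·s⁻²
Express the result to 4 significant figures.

F_P = c⁴/G
  = 8.078 × 10^33 / 6.674 × 10^-11
  = 1.210 × 10^44 N

1.210 × 10^44 N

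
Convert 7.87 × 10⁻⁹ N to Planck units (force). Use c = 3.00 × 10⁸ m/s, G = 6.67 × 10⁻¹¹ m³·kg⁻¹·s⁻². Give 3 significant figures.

Planck force: F_P = c⁴/G = 1.21 × 10⁴⁴ N.
7.87 × 10⁻⁹ / 1.21 × 10⁴⁴ = 6.48 × 10⁻⁵³

6.48 × 10⁻⁵³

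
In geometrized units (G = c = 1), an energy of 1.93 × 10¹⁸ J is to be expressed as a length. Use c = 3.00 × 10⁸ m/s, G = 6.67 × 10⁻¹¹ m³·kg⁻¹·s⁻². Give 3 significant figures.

1.59 × 10⁻²⁶ m

Energy → length via G/c⁴.
1.93 × 10¹⁸ J × (G/c⁴) = 1.59 × 10⁻²⁶ m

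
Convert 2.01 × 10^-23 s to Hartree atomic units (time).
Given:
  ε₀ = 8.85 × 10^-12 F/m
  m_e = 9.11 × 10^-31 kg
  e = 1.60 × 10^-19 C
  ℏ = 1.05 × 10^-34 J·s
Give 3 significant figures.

atomic unit of time: τ_au = (4πε₀)²ℏ³/(m_e e⁴) = 2.40 × 10^-17 s.
2.01 × 10^-23 / 2.40 × 10^-17 = 8.38 × 10^-7

8.38 × 10^-7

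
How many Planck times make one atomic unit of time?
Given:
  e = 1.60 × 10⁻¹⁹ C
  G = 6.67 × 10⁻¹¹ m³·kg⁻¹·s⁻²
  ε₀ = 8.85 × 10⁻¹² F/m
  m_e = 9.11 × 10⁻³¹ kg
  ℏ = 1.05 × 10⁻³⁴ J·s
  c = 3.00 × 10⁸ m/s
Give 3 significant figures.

4.47 × 10²⁶

atomic unit of time: τ_au = (4πε₀)²ℏ³/(m_e e⁴) = 2.40 × 10⁻¹⁷ s
Planck time: t_P = √(ℏG/c⁵) = 5.37 × 10⁻⁴⁴ s
ratio = 2.40 × 10⁻¹⁷ / 5.37 × 10⁻⁴⁴ = 4.47 × 10²⁶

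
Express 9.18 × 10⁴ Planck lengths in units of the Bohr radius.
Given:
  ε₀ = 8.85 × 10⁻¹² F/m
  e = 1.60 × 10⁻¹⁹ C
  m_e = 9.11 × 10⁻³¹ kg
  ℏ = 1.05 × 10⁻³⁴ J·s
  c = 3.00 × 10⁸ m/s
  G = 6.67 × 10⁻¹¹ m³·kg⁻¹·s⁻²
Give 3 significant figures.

2.81 × 10⁻²⁰

Planck length: ℓ_P = √(ℏG/c³) = 1.61 × 10⁻³⁵ m
Bohr radius: a₀ = 4πε₀ℏ²/(m_e e²) = 5.26 × 10⁻¹¹ m
9.18 × 10⁴ × 1.61 × 10⁻³⁵ / 5.26 × 10⁻¹¹ = 2.81 × 10⁻²⁰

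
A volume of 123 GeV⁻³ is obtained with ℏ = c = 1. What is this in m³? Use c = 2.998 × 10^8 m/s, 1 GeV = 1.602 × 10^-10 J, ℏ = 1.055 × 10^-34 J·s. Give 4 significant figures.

Volume is [L]³ = [E]⁻³·(ℏc)³.
1 GeV⁻³ → (ℏc)³ × (1 GeV in J)⁻³ = 7.696 × 10^-48 m³.
Result: 123 × 7.696 × 10^-48 = 9.466 × 10^-46 m³.

9.466 × 10^-46 m³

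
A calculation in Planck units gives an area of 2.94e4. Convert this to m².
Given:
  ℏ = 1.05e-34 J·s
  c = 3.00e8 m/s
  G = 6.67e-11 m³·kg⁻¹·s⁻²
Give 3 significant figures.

7.63e-66 m²

One Planck area: A_P = ℏG/c³ = 2.59e-70 m².
2.94e4 × 2.59e-70 m² = 7.63e-66 m²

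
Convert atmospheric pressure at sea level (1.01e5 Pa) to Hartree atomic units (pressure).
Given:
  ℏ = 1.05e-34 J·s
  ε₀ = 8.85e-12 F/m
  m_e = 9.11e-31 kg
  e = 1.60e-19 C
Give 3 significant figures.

3.35e-9

atomic unit of pressure: P_au = E_h/a₀³ = m_e⁴e¹⁰/((4πε₀)⁵ℏ⁸) = 3.01e13 Pa.
1.01e5 / 3.01e13 = 3.35e-9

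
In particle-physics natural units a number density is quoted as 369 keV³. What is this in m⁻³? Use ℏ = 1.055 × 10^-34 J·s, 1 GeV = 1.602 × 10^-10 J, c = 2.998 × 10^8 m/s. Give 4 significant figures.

4.795 × 10^31 m⁻³

Number density is [L]⁻³ = [E]³/(ℏc)³.
1 GeV³ → 1/(ℏc)³ × (1 GeV in J)³ = 1.299 × 10^47 m⁻³.
Convert the energy scale: 369 keV³ = 3.69 × 10^-16 GeV³.
Result: 3.69 × 10^-16 × 1.299 × 10^47 = 4.795 × 10^31 m⁻³.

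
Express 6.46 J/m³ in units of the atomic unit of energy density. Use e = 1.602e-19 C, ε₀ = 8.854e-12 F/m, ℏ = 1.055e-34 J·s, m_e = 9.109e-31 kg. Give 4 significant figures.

2.205e-13

atomic unit of energy density: u_au = E_h/a₀³ = m_e⁴e¹⁰/((4πε₀)⁵ℏ⁸) = 2.929e13 J/m³.
6.46 / 2.929e13 = 2.205e-13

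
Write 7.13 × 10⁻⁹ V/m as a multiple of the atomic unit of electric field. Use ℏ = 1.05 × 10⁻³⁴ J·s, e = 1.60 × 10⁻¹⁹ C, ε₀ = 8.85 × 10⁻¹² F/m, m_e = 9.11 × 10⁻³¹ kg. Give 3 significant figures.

1.37 × 10⁻²⁰

atomic unit of electric field: E_au = E_h/(e a₀) = m_e²e⁵/((4πε₀)³ℏ⁴) = 5.20 × 10¹¹ V/m.
7.13 × 10⁻⁹ / 5.20 × 10¹¹ = 1.37 × 10⁻²⁰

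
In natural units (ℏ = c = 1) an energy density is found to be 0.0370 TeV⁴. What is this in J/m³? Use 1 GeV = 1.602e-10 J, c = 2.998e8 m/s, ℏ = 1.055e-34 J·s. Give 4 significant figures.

7.702e47 J/m³

[E]/[L]³ = [E]⁴/(ℏc)³; restore (ℏc)⁻³.
1 GeV⁴ → 1/(ℏc)³ × (1 GeV in J)⁴ = 2.082e37 J/m³.
Convert the energy scale: 0.0370 TeV⁴ = 3.70e10 GeV⁴.
Result: 3.70e10 × 2.082e37 = 7.702e47 J/m³.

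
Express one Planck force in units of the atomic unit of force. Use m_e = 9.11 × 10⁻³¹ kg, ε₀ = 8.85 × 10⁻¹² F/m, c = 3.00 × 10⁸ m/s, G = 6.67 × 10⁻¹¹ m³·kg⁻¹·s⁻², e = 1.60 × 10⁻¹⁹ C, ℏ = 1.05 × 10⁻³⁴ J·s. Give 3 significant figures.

1.46 × 10⁵¹

Planck force: F_P = c⁴/G = 1.21 × 10⁴⁴ N
atomic unit of force: F_au = E_h/a₀ = m_e²e⁶/((4πε₀)³ℏ⁴) = 8.33 × 10⁻⁸ N
ratio = 1.21 × 10⁴⁴ / 8.33 × 10⁻⁸ = 1.46 × 10⁵¹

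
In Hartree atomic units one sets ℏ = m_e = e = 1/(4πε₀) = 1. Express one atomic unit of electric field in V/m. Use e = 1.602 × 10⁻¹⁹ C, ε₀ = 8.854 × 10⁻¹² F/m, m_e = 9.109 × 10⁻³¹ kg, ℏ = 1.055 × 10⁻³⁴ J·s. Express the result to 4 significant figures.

E_au = E_h/(e a₀) = m_e²e⁵/((4πε₀)³ℏ⁴)
E_h = 4.354 × 10⁻¹⁸ J
a₀ = 5.297 × 10⁻¹¹ m
E_h/(e·a₀) = 5.131 × 10¹¹ V/m

5.131 × 10¹¹ V/m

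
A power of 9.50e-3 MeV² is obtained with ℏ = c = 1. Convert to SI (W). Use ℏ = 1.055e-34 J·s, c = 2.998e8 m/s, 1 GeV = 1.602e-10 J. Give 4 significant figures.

Power is [E]/[T] = [E]²/ℏ.
1 GeV² → 1/ℏ × (1 GeV in J)² = 2.433e14 W.
Convert the energy scale: 9.50e-3 MeV² = 9.50e-9 GeV².
Result: 9.50e-9 × 2.433e14 = 2.311e6 W.

2.311e6 W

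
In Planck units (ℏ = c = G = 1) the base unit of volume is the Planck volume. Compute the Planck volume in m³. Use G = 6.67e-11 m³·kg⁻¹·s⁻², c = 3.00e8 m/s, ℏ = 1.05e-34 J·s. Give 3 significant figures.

4.18e-105 m³

V_P = (ℏG/c³)^(3/2)
  = √(1.75e-209)
  = 4.18e-105 m³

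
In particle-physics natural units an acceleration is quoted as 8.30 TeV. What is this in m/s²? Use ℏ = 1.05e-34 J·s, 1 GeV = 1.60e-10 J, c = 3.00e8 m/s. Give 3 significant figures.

Acceleration is [L]/[T]² = c·[E]/ℏ.
1 GeV → c/ℏ × (1 GeV in J) = 4.57e32 m/s².
Convert the energy scale: 8.30 TeV = 8.30e3 GeV.
Result: 8.30e3 × 4.57e32 = 3.79e36 m/s².

3.79e36 m/s²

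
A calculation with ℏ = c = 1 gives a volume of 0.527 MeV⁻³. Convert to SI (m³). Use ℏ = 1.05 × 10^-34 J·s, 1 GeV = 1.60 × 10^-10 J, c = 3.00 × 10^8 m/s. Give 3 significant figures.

4.02 × 10^-39 m³

Volume is [L]³ = [E]⁻³·(ℏc)³.
1 GeV⁻³ → (ℏc)³ × (1 GeV in J)⁻³ = 7.63 × 10^-48 m³.
Convert the energy scale: 0.527 MeV⁻³ = 5.27 × 10^8 GeV⁻³.
Result: 5.27 × 10^8 × 7.63 × 10^-48 = 4.02 × 10^-39 m³.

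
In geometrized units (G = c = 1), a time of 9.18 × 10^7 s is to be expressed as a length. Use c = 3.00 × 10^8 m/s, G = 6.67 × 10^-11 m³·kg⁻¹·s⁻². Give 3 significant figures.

Time → length via c.
9.18 × 10^7 s × (c) = 2.75 × 10^16 m

2.75 × 10^16 m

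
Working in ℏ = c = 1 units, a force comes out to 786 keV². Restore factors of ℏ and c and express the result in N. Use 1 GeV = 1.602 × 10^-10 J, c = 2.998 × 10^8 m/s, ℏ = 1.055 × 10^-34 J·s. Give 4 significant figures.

6.378 × 10^-4 N

Force is [E]/[L] = [E]²/(ℏc); restore (ℏc)⁻¹.
1 GeV² → 1/(ℏc) × (1 GeV in J)² = 8.114 × 10^5 N.
Convert the energy scale: 786 keV² = 7.86 × 10^-10 GeV².
Result: 7.86 × 10^-10 × 8.114 × 10^5 = 6.378 × 10^-4 N.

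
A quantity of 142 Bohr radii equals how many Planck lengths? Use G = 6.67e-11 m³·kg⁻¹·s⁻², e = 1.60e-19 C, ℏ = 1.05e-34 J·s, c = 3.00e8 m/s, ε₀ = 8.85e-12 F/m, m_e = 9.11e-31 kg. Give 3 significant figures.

Bohr radius: a₀ = 4πε₀ℏ²/(m_e e²) = 5.26e-11 m
Planck length: ℓ_P = √(ℏG/c³) = 1.61e-35 m
142 × 5.26e-11 / 1.61e-35 = 4.64e26

4.64e26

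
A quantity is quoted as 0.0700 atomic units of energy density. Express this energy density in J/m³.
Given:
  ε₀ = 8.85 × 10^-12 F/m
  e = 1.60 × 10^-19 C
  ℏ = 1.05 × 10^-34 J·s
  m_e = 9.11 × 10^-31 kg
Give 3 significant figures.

2.11 × 10^12 J/m³

One atomic unit of energy density: u_au = E_h/a₀³ = m_e⁴e¹⁰/((4πε₀)⁵ℏ⁸) = 3.01 × 10^13 J/m³.
0.0700 × 3.01 × 10^13 J/m³ = 2.11 × 10^12 J/m³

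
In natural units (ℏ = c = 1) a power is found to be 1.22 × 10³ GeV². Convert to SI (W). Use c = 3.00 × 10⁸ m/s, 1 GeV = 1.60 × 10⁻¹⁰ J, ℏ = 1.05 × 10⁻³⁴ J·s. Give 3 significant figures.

Power is [E]/[T] = [E]²/ℏ.
1 GeV² → 1/ℏ × (1 GeV in J)² = 2.44 × 10¹⁴ W.
Result: 1.22 × 10³ × 2.44 × 10¹⁴ = 2.97 × 10¹⁷ W.

2.97 × 10¹⁷ W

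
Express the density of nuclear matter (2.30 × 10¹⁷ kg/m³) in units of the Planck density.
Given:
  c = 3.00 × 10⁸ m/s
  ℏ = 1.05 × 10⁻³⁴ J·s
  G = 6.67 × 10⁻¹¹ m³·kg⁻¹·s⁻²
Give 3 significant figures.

4.42 × 10⁻⁸⁰

Planck density: ρ_P = c⁵/(ℏG²) = 5.20 × 10⁹⁶ kg/m³.
2.30 × 10¹⁷ / 5.20 × 10⁹⁶ = 4.42 × 10⁻⁸⁰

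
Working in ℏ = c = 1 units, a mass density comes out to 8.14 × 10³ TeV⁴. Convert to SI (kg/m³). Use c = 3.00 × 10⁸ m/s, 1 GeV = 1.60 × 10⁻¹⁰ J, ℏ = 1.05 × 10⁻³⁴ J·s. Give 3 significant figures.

1.90 × 10³⁶ kg/m³

Mass density is [E]/(c²[L]³) = [E]⁴/(ℏ³c⁵).
1 GeV⁴ → 1/(ℏ³c⁵) × (1 GeV in J)⁴ = 2.33 × 10²⁰ kg/m³.
Convert the energy scale: 8.14 × 10³ TeV⁴ = 8.14 × 10¹⁵ GeV⁴.
Result: 8.14 × 10¹⁵ × 2.33 × 10²⁰ = 1.90 × 10³⁶ kg/m³.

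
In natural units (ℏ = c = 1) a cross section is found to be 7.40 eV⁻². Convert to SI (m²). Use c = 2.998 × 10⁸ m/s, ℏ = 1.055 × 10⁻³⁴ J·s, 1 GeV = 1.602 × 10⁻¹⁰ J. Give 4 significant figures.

2.885 × 10⁻¹³ m²

Area is [L]² = [E]⁻²·(ℏc)²; restore (ℏc)².
1 GeV⁻² → (ℏc)² × (1 GeV in J)⁻² = 3.898 × 10⁻³² m².
Convert the energy scale: 7.40 eV⁻² = 7.40 × 10¹⁸ GeV⁻².
Result: 7.40 × 10¹⁸ × 3.898 × 10⁻³² = 2.885 × 10⁻¹³ m².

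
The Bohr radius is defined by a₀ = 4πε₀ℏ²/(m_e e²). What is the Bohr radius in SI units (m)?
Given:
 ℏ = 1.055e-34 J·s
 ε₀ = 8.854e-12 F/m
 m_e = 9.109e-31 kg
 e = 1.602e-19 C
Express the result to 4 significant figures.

a₀ = 4πε₀ℏ²/(m_e e²)
  = 1.238e-78 / 2.338e-68
  = 5.297e-11 m

5.297e-11 m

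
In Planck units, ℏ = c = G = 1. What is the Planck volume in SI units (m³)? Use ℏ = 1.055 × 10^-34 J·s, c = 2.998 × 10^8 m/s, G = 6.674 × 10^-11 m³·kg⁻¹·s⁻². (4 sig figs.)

4.224 × 10^-105 m³

From ℏ = c = G = 1 the volume scale is V_P = (ℏG/c³)^(3/2).
  = √(1.784 × 10^-209)
  = 4.224 × 10^-105 m³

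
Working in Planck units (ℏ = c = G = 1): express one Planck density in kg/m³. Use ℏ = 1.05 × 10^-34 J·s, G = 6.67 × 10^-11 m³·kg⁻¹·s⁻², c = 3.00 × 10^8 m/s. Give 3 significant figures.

5.20 × 10^96 kg/m³

Dimensional analysis gives ρ_P = c⁵/(ℏG²).
  = 2.43 × 10^42 / 4.67 × 10^-55
  = 5.20 × 10^96 kg/m³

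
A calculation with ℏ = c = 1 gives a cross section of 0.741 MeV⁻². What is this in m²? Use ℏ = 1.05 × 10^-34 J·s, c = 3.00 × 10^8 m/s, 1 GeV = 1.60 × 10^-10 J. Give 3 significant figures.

Area is [L]² = [E]⁻²·(ℏc)²; restore (ℏc)².
1 GeV⁻² → (ℏc)² × (1 GeV in J)⁻² = 3.88 × 10^-32 m².
Convert the energy scale: 0.741 MeV⁻² = 7.41 × 10^5 GeV⁻².
Result: 7.41 × 10^5 × 3.88 × 10^-32 = 2.87 × 10^-26 m².

2.87 × 10^-26 m²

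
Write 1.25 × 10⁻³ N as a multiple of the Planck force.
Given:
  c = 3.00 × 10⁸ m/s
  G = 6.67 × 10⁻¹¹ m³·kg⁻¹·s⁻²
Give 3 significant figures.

1.03 × 10⁻⁴⁷

Planck force: F_P = c⁴/G = 1.21 × 10⁴⁴ N.
1.25 × 10⁻³ / 1.21 × 10⁴⁴ = 1.03 × 10⁻⁴⁷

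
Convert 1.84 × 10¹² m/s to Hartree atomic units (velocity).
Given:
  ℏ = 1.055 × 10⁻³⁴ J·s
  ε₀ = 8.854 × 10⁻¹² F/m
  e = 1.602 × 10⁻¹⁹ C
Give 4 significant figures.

atomic unit of velocity: v_au = e²/(4πε₀ℏ) = 2.186 × 10⁶ m/s.
1.84 × 10¹² / 2.186 × 10⁶ = 8.416 × 10⁵

8.416 × 10⁵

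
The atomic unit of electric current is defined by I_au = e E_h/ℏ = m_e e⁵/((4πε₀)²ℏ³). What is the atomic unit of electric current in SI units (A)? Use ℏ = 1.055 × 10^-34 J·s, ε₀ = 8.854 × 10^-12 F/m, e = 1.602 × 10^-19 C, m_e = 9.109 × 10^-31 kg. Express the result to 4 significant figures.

6.612 × 10^-3 A

I_au = e E_h/ℏ = m_e e⁵/((4πε₀)²ℏ³)
E_h = 4.354 × 10^-18 J
e·E_h/ℏ = 6.612 × 10^-3 A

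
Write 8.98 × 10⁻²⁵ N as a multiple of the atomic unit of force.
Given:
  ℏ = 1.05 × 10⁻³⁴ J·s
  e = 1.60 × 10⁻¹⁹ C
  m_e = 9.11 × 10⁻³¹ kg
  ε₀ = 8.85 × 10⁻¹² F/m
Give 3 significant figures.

atomic unit of force: F_au = E_h/a₀ = m_e²e⁶/((4πε₀)³ℏ⁴) = 8.33 × 10⁻⁸ N.
8.98 × 10⁻²⁵ / 8.33 × 10⁻⁸ = 1.08 × 10⁻¹⁷

1.08 × 10⁻¹⁷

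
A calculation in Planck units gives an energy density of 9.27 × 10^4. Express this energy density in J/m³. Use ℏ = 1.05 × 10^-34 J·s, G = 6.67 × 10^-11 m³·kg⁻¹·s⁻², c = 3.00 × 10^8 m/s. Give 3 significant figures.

4.34 × 10^118 J/m³

One Planck energy density: u_P = c⁷/(ℏG²) = 4.68 × 10^113 J/m³.
9.27 × 10^4 × 4.68 × 10^113 J/m³ = 4.34 × 10^118 J/m³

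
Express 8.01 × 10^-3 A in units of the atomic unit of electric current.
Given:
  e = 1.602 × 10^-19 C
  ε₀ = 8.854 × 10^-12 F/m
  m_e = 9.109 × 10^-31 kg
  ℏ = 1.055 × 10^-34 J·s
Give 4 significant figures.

1.211

atomic unit of electric current: I_au = e E_h/ℏ = m_e e⁵/((4πε₀)²ℏ³) = 6.612 × 10^-3 A.
8.01 × 10^-3 / 6.612 × 10^-3 = 1.211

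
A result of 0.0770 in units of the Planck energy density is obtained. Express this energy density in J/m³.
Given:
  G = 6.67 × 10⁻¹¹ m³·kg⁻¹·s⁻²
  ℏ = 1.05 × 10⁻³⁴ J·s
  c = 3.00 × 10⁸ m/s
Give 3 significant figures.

One Planck energy density: u_P = c⁷/(ℏG²) = 4.68 × 10¹¹³ J/m³.
0.0770 × 4.68 × 10¹¹³ J/m³ = 3.60 × 10¹¹² J/m³

3.60 × 10¹¹² J/m³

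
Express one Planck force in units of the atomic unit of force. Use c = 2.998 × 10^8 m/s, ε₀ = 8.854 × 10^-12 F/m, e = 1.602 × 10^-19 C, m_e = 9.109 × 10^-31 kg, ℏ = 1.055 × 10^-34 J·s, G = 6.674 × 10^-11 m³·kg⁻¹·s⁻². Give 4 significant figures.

Planck force: F_P = c⁴/G = 1.210 × 10^44 N
atomic unit of force: F_au = E_h/a₀ = m_e²e⁶/((4πε₀)³ℏ⁴) = 8.220 × 10^-8 N
ratio = 1.210 × 10^44 / 8.220 × 10^-8 = 1.473 × 10^51

1.473 × 10^51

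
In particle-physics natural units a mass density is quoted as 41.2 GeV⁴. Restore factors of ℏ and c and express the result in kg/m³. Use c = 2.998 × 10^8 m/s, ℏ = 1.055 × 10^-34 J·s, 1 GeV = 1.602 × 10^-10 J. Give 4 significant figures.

Mass density is [E]/(c²[L]³) = [E]⁴/(ℏ³c⁵).
1 GeV⁴ → 1/(ℏ³c⁵) × (1 GeV in J)⁴ = 2.316 × 10^20 kg/m³.
Result: 41.2 × 2.316 × 10^20 = 9.542 × 10^21 kg/m³.

9.542 × 10^21 kg/m³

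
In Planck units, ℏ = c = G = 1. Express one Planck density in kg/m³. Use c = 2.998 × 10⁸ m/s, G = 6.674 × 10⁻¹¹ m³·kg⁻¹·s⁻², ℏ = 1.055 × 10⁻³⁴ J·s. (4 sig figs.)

Dimensional analysis gives ρ_P = c⁵/(ℏG²).
  = 2.422 × 10⁴² / 4.699 × 10⁻⁵⁵
  = 5.154 × 10⁹⁶ kg/m³

5.154 × 10⁹⁶ kg/m³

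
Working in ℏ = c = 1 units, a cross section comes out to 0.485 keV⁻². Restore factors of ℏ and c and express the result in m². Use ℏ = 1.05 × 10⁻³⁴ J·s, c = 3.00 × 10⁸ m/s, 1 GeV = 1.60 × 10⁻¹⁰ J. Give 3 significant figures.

Area is [L]² = [E]⁻²·(ℏc)²; restore (ℏc)².
1 GeV⁻² → (ℏc)² × (1 GeV in J)⁻² = 3.88 × 10⁻³² m².
Convert the energy scale: 0.485 keV⁻² = 4.85 × 10¹¹ GeV⁻².
Result: 4.85 × 10¹¹ × 3.88 × 10⁻³² = 1.88 × 10⁻²⁰ m².

1.88 × 10⁻²⁰ m²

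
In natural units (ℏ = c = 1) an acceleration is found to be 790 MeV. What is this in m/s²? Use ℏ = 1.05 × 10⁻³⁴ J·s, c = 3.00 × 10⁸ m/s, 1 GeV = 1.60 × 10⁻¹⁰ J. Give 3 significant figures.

Acceleration is [L]/[T]² = c·[E]/ℏ.
1 GeV → c/ℏ × (1 GeV in J) = 4.57 × 10³² m/s².
Convert the energy scale: 790 MeV = 0.790 GeV.
Result: 0.790 × 4.57 × 10³² = 3.61 × 10³² m/s².

3.61 × 10³² m/s²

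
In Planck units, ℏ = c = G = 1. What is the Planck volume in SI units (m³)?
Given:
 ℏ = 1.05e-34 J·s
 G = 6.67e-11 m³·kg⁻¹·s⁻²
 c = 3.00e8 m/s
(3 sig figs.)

4.18e-105 m³

From ℏ = c = G = 1 the volume scale is V_P = (ℏG/c³)^(3/2).
  = √(1.75e-209)
  = 4.18e-105 m³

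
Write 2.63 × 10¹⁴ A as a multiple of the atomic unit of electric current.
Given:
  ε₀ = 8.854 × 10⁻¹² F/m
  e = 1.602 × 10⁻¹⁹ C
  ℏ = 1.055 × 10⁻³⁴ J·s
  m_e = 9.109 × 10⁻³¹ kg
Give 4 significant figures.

3.978 × 10¹⁶

atomic unit of electric current: I_au = e E_h/ℏ = m_e e⁵/((4πε₀)²ℏ³) = 6.612 × 10⁻³ A.
2.63 × 10¹⁴ / 6.612 × 10⁻³ = 3.978 × 10¹⁶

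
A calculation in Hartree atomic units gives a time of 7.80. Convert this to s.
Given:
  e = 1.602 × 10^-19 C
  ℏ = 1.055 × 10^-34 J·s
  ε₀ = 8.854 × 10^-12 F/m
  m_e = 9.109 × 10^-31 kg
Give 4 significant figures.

1.890 × 10^-16 s

One atomic unit of time: τ_au = (4πε₀)²ℏ³/(m_e e⁴) = 2.423 × 10^-17 s.
7.80 × 2.423 × 10^-17 s = 1.890 × 10^-16 s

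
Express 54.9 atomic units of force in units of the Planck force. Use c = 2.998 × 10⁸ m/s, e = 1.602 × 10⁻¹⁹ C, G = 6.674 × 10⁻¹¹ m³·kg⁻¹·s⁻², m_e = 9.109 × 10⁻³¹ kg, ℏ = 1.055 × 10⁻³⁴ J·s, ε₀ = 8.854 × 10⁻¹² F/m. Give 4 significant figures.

3.728 × 10⁻⁵⁰

atomic unit of force: F_au = E_h/a₀ = m_e²e⁶/((4πε₀)³ℏ⁴) = 8.220 × 10⁻⁸ N
Planck force: F_P = c⁴/G = 1.210 × 10⁴⁴ N
54.9 × 8.220 × 10⁻⁸ / 1.210 × 10⁴⁴ = 3.728 × 10⁻⁵⁰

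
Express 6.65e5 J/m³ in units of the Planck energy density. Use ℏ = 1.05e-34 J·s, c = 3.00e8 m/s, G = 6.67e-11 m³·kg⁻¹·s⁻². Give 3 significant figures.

1.42e-108

Planck energy density: u_P = c⁷/(ℏG²) = 4.68e113 J/m³.
6.65e5 / 4.68e113 = 1.42e-108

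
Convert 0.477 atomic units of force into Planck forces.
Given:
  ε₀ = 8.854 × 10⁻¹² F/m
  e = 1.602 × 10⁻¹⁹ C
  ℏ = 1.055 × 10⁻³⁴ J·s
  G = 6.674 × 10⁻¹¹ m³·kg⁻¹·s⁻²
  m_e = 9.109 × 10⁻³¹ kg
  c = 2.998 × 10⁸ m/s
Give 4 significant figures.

atomic unit of force: F_au = E_h/a₀ = m_e²e⁶/((4πε₀)³ℏ⁴) = 8.220 × 10⁻⁸ N
Planck force: F_P = c⁴/G = 1.210 × 10⁴⁴ N
0.477 × 8.220 × 10⁻⁸ / 1.210 × 10⁴⁴ = 3.239 × 10⁻⁵²

3.239 × 10⁻⁵²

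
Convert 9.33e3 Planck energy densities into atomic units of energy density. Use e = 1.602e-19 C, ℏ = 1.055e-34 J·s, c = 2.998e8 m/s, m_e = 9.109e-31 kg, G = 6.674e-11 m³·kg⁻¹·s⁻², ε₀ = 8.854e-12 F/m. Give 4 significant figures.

1.475e104

Planck energy density: u_P = c⁷/(ℏG²) = 4.632e113 J/m³
atomic unit of energy density: u_au = E_h/a₀³ = m_e⁴e¹⁰/((4πε₀)⁵ℏ⁸) = 2.929e13 J/m³
9.33e3 × 4.632e113 / 2.929e13 = 1.475e104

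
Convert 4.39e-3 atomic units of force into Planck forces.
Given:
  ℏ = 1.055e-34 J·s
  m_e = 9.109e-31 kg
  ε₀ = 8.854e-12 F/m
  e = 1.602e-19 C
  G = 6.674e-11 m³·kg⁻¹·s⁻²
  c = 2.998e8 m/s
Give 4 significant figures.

2.981e-54

atomic unit of force: F_au = E_h/a₀ = m_e²e⁶/((4πε₀)³ℏ⁴) = 8.220e-8 N
Planck force: F_P = c⁴/G = 1.210e44 N
4.39e-3 × 8.220e-8 / 1.210e44 = 2.981e-54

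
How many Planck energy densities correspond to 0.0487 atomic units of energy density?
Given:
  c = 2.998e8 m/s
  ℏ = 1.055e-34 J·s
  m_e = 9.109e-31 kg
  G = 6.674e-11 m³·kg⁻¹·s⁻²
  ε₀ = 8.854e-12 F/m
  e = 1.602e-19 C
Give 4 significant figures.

3.079e-102

atomic unit of energy density: u_au = E_h/a₀³ = m_e⁴e¹⁰/((4πε₀)⁵ℏ⁸) = 2.929e13 J/m³
Planck energy density: u_P = c⁷/(ℏG²) = 4.632e113 J/m³
0.0487 × 2.929e13 / 4.632e113 = 3.079e-102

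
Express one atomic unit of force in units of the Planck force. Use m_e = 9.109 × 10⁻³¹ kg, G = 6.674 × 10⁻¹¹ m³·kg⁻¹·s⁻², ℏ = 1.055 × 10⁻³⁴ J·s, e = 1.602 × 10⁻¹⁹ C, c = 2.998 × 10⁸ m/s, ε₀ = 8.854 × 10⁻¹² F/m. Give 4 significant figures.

6.791 × 10⁻⁵²

atomic unit of force: F_au = E_h/a₀ = m_e²e⁶/((4πε₀)³ℏ⁴) = 8.220 × 10⁻⁸ N
Planck force: F_P = c⁴/G = 1.210 × 10⁴⁴ N
ratio = 8.220 × 10⁻⁸ / 1.210 × 10⁴⁴ = 6.791 × 10⁻⁵²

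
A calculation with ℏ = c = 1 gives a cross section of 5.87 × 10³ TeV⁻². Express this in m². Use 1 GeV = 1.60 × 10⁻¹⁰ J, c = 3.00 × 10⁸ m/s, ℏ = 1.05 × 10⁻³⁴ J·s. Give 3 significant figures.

Area is [L]² = [E]⁻²·(ℏc)²; restore (ℏc)².
1 GeV⁻² → (ℏc)² × (1 GeV in J)⁻² = 3.88 × 10⁻³² m².
Convert the energy scale: 5.87 × 10³ TeV⁻² = 5.87 × 10⁻³ GeV⁻².
Result: 5.87 × 10⁻³ × 3.88 × 10⁻³² = 2.28 × 10⁻³⁴ m².

2.28 × 10⁻³⁴ m²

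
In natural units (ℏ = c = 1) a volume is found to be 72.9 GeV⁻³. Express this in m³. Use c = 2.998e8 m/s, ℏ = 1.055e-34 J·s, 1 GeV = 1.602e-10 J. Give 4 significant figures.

Volume is [L]³ = [E]⁻³·(ℏc)³.
1 GeV⁻³ → (ℏc)³ × (1 GeV in J)⁻³ = 7.696e-48 m³.
Result: 72.9 × 7.696e-48 = 5.610e-46 m³.

5.610e-46 m³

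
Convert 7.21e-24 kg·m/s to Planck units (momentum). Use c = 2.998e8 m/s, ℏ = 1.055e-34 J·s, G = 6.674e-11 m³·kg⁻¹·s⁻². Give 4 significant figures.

Planck momentum: p_P = √(ℏc³/G) = 6.527 kg·m/s.
7.21e-24 / 6.527 = 1.105e-24

1.105e-24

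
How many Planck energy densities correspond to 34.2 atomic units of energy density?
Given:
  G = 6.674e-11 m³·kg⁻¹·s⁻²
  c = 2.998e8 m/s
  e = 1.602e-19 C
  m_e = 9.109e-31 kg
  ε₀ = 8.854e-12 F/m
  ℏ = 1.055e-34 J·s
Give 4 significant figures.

2.163e-99

atomic unit of energy density: u_au = E_h/a₀³ = m_e⁴e¹⁰/((4πε₀)⁵ℏ⁸) = 2.929e13 J/m³
Planck energy density: u_P = c⁷/(ℏG²) = 4.632e113 J/m³
34.2 × 2.929e13 / 4.632e113 = 2.163e-99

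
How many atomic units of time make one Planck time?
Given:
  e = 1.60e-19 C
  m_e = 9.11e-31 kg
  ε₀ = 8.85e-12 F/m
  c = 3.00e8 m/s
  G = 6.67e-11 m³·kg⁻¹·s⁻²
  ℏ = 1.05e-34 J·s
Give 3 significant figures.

Planck time: t_P = √(ℏG/c⁵) = 5.37e-44 s
atomic unit of time: τ_au = (4πε₀)²ℏ³/(m_e e⁴) = 2.40e-17 s
ratio = 5.37e-44 / 2.40e-17 = 2.24e-27

2.24e-27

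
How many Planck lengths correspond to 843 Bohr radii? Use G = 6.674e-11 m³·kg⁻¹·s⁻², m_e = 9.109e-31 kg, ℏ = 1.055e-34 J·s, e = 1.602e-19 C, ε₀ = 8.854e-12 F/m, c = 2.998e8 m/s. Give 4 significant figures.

Bohr radius: a₀ = 4πε₀ℏ²/(m_e e²) = 5.297e-11 m
Planck length: ℓ_P = √(ℏG/c³) = 1.616e-35 m
843 × 5.297e-11 / 1.616e-35 = 2.763e27

2.763e27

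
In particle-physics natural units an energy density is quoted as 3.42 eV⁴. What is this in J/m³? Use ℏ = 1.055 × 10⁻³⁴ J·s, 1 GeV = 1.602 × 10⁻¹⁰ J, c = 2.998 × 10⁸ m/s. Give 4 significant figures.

[E]/[L]³ = [E]⁴/(ℏc)³; restore (ℏc)⁻³.
1 GeV⁴ → 1/(ℏc)³ × (1 GeV in J)⁴ = 2.082 × 10³⁷ J/m³.
Convert the energy scale: 3.42 eV⁴ = 3.42 × 10⁻³⁶ GeV⁴.
Result: 3.42 × 10⁻³⁶ × 2.082 × 10³⁷ = 71.19 J/m³.

71.19 J/m³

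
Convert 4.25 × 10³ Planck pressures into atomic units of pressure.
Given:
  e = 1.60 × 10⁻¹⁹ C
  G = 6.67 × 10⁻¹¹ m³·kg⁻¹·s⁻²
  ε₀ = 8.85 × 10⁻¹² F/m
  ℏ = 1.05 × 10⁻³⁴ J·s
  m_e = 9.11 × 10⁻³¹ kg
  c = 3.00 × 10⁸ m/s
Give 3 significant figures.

Planck pressure: p_P = c⁷/(ℏG²) = 4.68 × 10¹¹³ Pa
atomic unit of pressure: P_au = E_h/a₀³ = m_e⁴e¹⁰/((4πε₀)⁵ℏ⁸) = 3.01 × 10¹³ Pa
4.25 × 10³ × 4.68 × 10¹¹³ / 3.01 × 10¹³ = 6.60 × 10¹⁰³

6.60 × 10¹⁰³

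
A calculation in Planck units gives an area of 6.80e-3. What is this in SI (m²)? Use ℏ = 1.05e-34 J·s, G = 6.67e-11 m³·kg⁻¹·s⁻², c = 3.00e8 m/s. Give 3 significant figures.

1.76e-72 m²

One Planck area: A_P = ℏG/c³ = 2.59e-70 m².
6.80e-3 × 2.59e-70 m² = 1.76e-72 m²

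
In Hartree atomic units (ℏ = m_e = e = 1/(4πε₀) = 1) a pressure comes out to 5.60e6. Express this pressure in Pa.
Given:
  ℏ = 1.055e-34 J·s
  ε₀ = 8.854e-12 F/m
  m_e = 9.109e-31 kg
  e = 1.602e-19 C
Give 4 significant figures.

One atomic unit of pressure: P_au = E_h/a₀³ = m_e⁴e¹⁰/((4πε₀)⁵ℏ⁸) = 2.929e13 Pa.
5.60e6 × 2.929e13 Pa = 1.640e20 Pa

1.640e20 Pa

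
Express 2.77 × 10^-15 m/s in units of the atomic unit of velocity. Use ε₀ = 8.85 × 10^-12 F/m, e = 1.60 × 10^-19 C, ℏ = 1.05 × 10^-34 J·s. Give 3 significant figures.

atomic unit of velocity: v_au = e²/(4πε₀ℏ) = 2.19 × 10^6 m/s.
2.77 × 10^-15 / 2.19 × 10^6 = 1.26 × 10^-21

1.26 × 10^-21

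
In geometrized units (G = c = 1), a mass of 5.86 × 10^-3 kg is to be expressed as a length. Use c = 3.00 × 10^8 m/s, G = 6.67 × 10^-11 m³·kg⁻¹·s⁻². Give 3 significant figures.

4.34 × 10^-30 m

In G = c = 1 units mass has dimensions of length; the conversion factor is G/c².
5.86 × 10^-3 kg × (G/c²) = 4.34 × 10^-30 m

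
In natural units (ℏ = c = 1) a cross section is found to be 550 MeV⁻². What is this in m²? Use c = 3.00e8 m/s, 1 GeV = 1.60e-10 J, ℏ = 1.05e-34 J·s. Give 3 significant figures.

2.13e-23 m²

Area is [L]² = [E]⁻²·(ℏc)²; restore (ℏc)².
1 GeV⁻² → (ℏc)² × (1 GeV in J)⁻² = 3.88e-32 m².
Convert the energy scale: 550 MeV⁻² = 5.50e8 GeV⁻².
Result: 5.50e8 × 3.88e-32 = 2.13e-23 m².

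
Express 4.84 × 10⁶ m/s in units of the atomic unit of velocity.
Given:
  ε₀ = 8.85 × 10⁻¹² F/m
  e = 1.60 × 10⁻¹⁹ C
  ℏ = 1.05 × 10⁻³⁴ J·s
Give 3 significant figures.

2.21

atomic unit of velocity: v_au = e²/(4πε₀ℏ) = 2.19 × 10⁶ m/s.
4.84 × 10⁶ / 2.19 × 10⁶ = 2.21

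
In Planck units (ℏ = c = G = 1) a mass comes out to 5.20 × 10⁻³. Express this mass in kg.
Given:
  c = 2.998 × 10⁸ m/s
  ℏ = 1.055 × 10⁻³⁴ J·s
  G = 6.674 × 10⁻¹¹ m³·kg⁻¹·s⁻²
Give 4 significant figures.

1.132 × 10⁻¹⁰ kg

One Planck mass: m_P = √(ℏc/G) = 2.177 × 10⁻⁸ kg.
5.20 × 10⁻³ × 2.177 × 10⁻⁸ kg = 1.132 × 10⁻¹⁰ kg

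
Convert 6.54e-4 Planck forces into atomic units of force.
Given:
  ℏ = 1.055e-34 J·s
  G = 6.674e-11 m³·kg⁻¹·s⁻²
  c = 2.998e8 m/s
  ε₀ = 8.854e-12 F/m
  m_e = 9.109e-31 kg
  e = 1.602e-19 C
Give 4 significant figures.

9.631e47

Planck force: F_P = c⁴/G = 1.210e44 N
atomic unit of force: F_au = E_h/a₀ = m_e²e⁶/((4πε₀)³ℏ⁴) = 8.220e-8 N
6.54e-4 × 1.210e44 / 8.220e-8 = 9.631e47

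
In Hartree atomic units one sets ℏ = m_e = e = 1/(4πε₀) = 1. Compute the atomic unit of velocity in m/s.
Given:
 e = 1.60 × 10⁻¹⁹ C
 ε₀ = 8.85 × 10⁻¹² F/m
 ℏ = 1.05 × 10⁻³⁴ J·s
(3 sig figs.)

v_au = e²/(4πε₀ℏ)
  = 2.56 × 10⁻³⁸ / 1.17 × 10⁻⁴⁴
  = 2.19 × 10⁶ m/s

2.19 × 10⁶ m/s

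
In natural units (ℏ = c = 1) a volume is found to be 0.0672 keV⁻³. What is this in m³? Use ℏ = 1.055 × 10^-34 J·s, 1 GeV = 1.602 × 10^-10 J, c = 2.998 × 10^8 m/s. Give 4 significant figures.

5.172 × 10^-31 m³

Volume is [L]³ = [E]⁻³·(ℏc)³.
1 GeV⁻³ → (ℏc)³ × (1 GeV in J)⁻³ = 7.696 × 10^-48 m³.
Convert the energy scale: 0.0672 keV⁻³ = 6.72 × 10^16 GeV⁻³.
Result: 6.72 × 10^16 × 7.696 × 10^-48 = 5.172 × 10^-31 m³.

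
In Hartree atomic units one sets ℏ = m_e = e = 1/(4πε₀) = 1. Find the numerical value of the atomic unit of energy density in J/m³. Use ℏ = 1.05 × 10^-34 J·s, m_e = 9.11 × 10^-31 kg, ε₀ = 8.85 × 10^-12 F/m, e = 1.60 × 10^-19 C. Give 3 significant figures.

3.01 × 10^13 J/m³

u_au = E_h/a₀³ = m_e⁴e¹⁰/((4πε₀)⁵ℏ⁸)
E_h = 4.38 × 10^-18 J
a₀ = 5.26 × 10^-11 m
E_h/a₀³ = 3.01 × 10^13 J/m³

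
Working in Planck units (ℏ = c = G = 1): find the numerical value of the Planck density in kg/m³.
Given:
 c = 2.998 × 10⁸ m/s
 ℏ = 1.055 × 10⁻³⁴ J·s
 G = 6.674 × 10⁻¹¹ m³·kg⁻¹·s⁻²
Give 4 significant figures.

5.154 × 10⁹⁶ kg/m³

From ℏ = c = G = 1 the density scale is ρ_P = c⁵/(ℏG²).
  = 2.422 × 10⁴² / 4.699 × 10⁻⁵⁵
  = 5.154 × 10⁹⁶ kg/m³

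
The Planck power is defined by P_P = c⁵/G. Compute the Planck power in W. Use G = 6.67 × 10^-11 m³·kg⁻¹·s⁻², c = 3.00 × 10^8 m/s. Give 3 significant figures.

P_P = c⁵/G
  = 2.43 × 10^42 / 6.67 × 10^-11
  = 3.64 × 10^52 W

3.64 × 10^52 W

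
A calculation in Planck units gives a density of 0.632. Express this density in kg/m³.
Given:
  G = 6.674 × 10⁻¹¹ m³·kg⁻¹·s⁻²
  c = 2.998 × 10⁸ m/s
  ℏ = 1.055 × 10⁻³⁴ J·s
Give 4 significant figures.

One Planck density: ρ_P = c⁵/(ℏG²) = 5.154 × 10⁹⁶ kg/m³.
0.632 × 5.154 × 10⁹⁶ kg/m³ = 3.257 × 10⁹⁶ kg/m³

3.257 × 10⁹⁶ kg/m³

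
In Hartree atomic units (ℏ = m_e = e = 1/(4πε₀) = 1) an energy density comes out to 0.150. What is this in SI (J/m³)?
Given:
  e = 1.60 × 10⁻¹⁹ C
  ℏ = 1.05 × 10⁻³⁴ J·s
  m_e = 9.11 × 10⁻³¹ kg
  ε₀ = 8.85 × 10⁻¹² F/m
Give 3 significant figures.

One atomic unit of energy density: u_au = E_h/a₀³ = m_e⁴e¹⁰/((4πε₀)⁵ℏ⁸) = 3.01 × 10¹³ J/m³.
0.150 × 3.01 × 10¹³ J/m³ = 4.52 × 10¹² J/m³

4.52 × 10¹² J/m³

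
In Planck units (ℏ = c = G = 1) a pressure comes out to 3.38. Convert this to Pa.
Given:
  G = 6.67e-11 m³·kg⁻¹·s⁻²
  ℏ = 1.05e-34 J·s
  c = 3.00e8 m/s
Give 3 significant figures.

1.58e114 Pa

One Planck pressure: p_P = c⁷/(ℏG²) = 4.68e113 Pa.
3.38 × 4.68e113 Pa = 1.58e114 Pa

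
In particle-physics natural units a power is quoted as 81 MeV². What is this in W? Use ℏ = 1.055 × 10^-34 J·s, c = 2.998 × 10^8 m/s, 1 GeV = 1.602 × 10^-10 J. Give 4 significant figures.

1.970 × 10^10 W

Power is [E]/[T] = [E]²/ℏ.
1 GeV² → 1/ℏ × (1 GeV in J)² = 2.433 × 10^14 W.
Convert the energy scale: 81 MeV² = 8.10 × 10^-5 GeV².
Result: 8.10 × 10^-5 × 2.433 × 10^14 = 1.970 × 10^10 W.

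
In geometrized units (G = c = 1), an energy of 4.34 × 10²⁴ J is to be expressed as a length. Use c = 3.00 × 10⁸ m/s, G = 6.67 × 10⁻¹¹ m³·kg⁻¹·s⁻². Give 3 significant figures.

3.57 × 10⁻²⁰ m

Energy → length via G/c⁴.
4.34 × 10²⁴ J × (G/c⁴) = 3.57 × 10⁻²⁰ m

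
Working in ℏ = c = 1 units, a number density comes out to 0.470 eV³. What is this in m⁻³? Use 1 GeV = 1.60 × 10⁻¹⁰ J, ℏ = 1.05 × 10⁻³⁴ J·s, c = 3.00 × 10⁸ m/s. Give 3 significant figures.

Number density is [L]⁻³ = [E]³/(ℏc)³.
1 GeV³ → 1/(ℏc)³ × (1 GeV in J)³ = 1.31 × 10⁴⁷ m⁻³.
Convert the energy scale: 0.470 eV³ = 4.70 × 10⁻²⁸ GeV³.
Result: 4.70 × 10⁻²⁸ × 1.31 × 10⁴⁷ = 6.16 × 10¹⁹ m⁻³.

6.16 × 10¹⁹ m⁻³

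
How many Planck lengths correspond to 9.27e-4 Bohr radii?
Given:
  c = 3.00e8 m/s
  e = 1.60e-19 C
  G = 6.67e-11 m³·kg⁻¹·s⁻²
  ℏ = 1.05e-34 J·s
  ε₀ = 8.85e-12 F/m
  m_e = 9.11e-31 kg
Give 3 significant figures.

3.03e21

Bohr radius: a₀ = 4πε₀ℏ²/(m_e e²) = 5.26e-11 m
Planck length: ℓ_P = √(ℏG/c³) = 1.61e-35 m
9.27e-4 × 5.26e-11 / 1.61e-35 = 3.03e21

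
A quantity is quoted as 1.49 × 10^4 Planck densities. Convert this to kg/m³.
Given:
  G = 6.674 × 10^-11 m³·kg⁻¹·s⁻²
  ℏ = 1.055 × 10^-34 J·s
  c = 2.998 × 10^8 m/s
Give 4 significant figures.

7.679 × 10^100 kg/m³

One Planck density: ρ_P = c⁵/(ℏG²) = 5.154 × 10^96 kg/m³.
1.49 × 10^4 × 5.154 × 10^96 kg/m³ = 7.679 × 10^100 kg/m³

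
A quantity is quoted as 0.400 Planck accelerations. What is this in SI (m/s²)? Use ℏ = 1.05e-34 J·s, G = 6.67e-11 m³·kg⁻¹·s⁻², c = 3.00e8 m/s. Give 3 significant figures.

One Planck acceleration: a_P = √(c⁷/(ℏG)) = 5.59e51 m/s².
0.400 × 5.59e51 m/s² = 2.24e51 m/s²

2.24e51 m/s²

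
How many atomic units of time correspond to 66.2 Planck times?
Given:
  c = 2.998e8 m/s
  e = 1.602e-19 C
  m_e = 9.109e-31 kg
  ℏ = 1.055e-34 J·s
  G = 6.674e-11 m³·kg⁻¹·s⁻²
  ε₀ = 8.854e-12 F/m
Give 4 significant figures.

Planck time: t_P = √(ℏG/c⁵) = 5.392e-44 s
atomic unit of time: τ_au = (4πε₀)²ℏ³/(m_e e⁴) = 2.423e-17 s
66.2 × 5.392e-44 / 2.423e-17 = 1.473e-25

1.473e-25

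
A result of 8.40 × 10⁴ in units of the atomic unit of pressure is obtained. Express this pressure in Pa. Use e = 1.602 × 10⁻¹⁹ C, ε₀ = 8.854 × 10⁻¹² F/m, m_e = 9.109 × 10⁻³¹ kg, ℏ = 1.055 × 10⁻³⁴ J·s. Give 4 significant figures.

One atomic unit of pressure: P_au = E_h/a₀³ = m_e⁴e¹⁰/((4πε₀)⁵ℏ⁸) = 2.929 × 10¹³ Pa.
8.40 × 10⁴ × 2.929 × 10¹³ Pa = 2.460 × 10¹⁸ Pa

2.460 × 10¹⁸ Pa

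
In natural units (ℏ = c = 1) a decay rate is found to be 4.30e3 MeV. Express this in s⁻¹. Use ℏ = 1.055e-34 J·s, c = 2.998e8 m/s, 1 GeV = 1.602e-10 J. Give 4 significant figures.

6.529e24 s⁻¹

A rate is [E]/ℏ; divide by ℏ.
1 GeV → 1/ℏ × (1 GeV in J) = 1.518e24 s⁻¹.
Convert the energy scale: 4.30e3 MeV = 4.30 GeV.
Result: 4.30 × 1.518e24 = 6.529e24 s⁻¹.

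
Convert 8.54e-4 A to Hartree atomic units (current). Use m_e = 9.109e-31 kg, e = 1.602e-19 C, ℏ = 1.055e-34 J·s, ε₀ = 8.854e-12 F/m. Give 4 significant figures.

0.1292

atomic unit of electric current: I_au = e E_h/ℏ = m_e e⁵/((4πε₀)²ℏ³) = 6.612e-3 A.
8.54e-4 / 6.612e-3 = 0.1292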